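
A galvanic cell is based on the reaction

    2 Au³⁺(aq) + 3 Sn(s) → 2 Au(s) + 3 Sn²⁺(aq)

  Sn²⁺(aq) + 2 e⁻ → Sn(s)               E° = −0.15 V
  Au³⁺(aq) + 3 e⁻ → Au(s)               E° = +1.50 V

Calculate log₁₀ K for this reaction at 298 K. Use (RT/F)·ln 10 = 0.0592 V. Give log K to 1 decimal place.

log K = 167.2

The Au³⁺/Au couple is reduced (cathode); E°cell = +1.50 − (−0.15) = +1.65 V with n = 6.
At equilibrium E = 0, so log K = nE°cell / 0.0592 = (6)(+1.65) / 0.0592 = 167.2.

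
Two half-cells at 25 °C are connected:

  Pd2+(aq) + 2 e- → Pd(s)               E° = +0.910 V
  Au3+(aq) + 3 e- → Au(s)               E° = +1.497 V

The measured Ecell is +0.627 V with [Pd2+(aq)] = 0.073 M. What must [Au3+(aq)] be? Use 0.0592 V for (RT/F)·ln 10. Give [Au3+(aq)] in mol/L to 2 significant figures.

2.1 M

Au³⁺/Au is the cathode (higher E°); E°cell = +1.497 − (+0.910) = +0.587 V with n = 6.
From the Nernst equation, log Q = n(E° − E)/0.0592 = 6·(+0.587 − (+0.627))/0.0592 = −4.054.
The balanced reaction is 2 Au3+(aq) + 3 Pd(s) → 2 Au(s) + 3 Pd2+(aq), so Q = [Pd2+(aq)]^3 / [Au3+(aq)]^2.
Solving for the unknown gives log [Au3+(aq)] = 0.322, so [Au3+(aq)] ≈ 2.1 M.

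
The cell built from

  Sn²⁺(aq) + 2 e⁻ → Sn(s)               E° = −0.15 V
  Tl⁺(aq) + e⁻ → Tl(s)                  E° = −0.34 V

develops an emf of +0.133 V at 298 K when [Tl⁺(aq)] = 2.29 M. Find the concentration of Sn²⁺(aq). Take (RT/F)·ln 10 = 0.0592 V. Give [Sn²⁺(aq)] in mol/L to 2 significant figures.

0.062 M

Sn²⁺/Sn is the cathode (higher E°); E°cell = −0.15 − (−0.34) = +0.19 V with n = 2.
Rearranging E = E° − (0.0592/n)·log Q gives log Q = 2(+0.19 − (+0.133))/0.0592 = 1.926.
Balancing electrons gives Sn²⁺(aq) + 2 Tl(s) → Sn(s) + 2 Tl⁺(aq); thus Q = [Tl⁺(aq)]^2 / [Sn²⁺(aq)].
Substituting the known concentrations and solving, log [Sn²⁺(aq)] = −1.206 and [Sn²⁺(aq)] = 0.062 M.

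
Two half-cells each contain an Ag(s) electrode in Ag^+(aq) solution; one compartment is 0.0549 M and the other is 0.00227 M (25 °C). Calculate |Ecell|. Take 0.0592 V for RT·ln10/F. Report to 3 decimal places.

0.082 V

For a concentration cell E°cell = 0, since both electrodes use the same couple.
The compartment with the higher Ag^+(aq) concentration (0.0549 M) acts as the cathode; ions are reduced there and produced at the dilute (0.00227 M) anode.
With n = 1, Ecell = −(0.0592/1)·log([dilute]/[conc]) = −(0.0592/1)·log(0.00227/0.0549) = +0.082 V.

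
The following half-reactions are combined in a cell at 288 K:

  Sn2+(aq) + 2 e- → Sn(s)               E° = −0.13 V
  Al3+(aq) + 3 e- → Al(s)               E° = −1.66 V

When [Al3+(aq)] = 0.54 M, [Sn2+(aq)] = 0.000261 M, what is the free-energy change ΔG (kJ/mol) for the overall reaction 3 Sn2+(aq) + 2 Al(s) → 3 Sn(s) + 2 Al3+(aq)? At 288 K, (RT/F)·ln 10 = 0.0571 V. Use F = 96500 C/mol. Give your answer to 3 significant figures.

The standard cell potential is −0.13 − (−1.66) = +1.53 V, with n = 6 electrons in the balanced equation.
Here Q = [Al3+(aq)]^2 / [Sn2+(aq)]^3 = 1.64×10^10 (log Q = 10.215), giving E = +1.53 − (0.0571/6)·(10.215) = +1.4328 V.
ΔG = −nFE = −(6)(96500)(+1.4328) J/mol = −830 kJ/mol.

−830 kJ/mol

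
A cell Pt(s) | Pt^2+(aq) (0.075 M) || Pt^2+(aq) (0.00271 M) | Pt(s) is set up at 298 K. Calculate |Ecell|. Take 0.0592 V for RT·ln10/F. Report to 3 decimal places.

For a concentration cell E°cell = 0, since both electrodes use the same couple.
The compartment with the higher Pt^2+(aq) concentration (0.075 M) acts as the cathode; ions are reduced there and produced at the dilute (0.00271 M) anode.
With n = 2, Ecell = −(0.0592/2)·log([dilute]/[conc]) = −(0.0592/2)·log(0.00271/0.075) = +0.043 V.

0.043 V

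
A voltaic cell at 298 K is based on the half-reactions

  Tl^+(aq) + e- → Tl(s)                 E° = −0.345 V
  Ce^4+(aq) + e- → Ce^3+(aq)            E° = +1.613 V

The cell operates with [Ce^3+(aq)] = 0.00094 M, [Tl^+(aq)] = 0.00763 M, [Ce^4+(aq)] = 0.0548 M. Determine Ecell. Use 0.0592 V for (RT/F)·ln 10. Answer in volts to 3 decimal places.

+2.188 V

Ce⁴⁺/Ce³⁺ is reduced (cathode, E° = +1.613 V) and Tl⁺/Tl is oxidized (anode).
E°cell = E°cat − E°an = +1.613 − (−0.345) = +1.958 V; n = 1.
The balanced reaction is Ce^4+(aq) + Tl(s) → Ce^3+(aq) + Tl^+(aq), so Q = ([Ce^3+(aq)]·[Tl^+(aq)]) / [Ce^4+(aq)] = 0.000131 and log Q = −3.883.
By the Nernst equation, E = +1.958 − (0.0592/1)·(−3.883) = +2.188 V.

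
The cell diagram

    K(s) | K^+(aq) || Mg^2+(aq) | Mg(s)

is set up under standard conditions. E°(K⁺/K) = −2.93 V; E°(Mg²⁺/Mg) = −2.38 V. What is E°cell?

+0.55 V

By convention the left-hand electrode in cell notation is the anode (oxidation) and the right-hand electrode is the cathode (reduction).
E°cell = E°(right) − E°(left) = −2.38 − (−2.93) = +0.55 V.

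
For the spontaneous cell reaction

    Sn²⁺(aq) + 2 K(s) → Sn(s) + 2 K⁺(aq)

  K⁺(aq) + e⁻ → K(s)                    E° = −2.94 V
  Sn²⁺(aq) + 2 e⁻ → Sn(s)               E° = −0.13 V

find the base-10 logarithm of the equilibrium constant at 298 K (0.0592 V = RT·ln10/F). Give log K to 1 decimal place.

The Sn²⁺/Sn couple is reduced (cathode); E°cell = −0.13 − (−2.94) = +2.81 V with n = 2.
At equilibrium E = 0, so log K = nE°cell / 0.0592 = (2)(+2.81) / 0.0592 = 94.9.

log K = 94.9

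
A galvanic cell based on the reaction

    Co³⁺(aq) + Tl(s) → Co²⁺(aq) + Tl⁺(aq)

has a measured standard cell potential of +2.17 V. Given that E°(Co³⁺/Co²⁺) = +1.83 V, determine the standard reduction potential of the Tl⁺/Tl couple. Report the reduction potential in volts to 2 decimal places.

−0.34 V

In the reaction as written the Co³⁺/Co²⁺ couple is reduced (cathode) and Tl⁺/Tl is oxidized (anode), so E°cell = E°(Co³⁺/Co²⁺) − E°(Tl⁺/Tl).
E°(Tl⁺/Tl) = E°(cathode) − E°cell = +1.83 − (+2.17) = −0.34 V.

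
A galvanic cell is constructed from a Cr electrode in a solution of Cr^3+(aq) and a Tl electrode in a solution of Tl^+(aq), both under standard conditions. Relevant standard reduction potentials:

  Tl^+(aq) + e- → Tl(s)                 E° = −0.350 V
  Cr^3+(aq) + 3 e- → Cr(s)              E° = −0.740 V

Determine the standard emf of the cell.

+0.390 V

The Tl⁺/Tl couple has the higher E°, so Tl ion is reduced (cathode) and Cr is oxidized (anode).
E°cell = E°(cathode) − E°(anode) = −0.350 − (−0.740) = +0.390 V.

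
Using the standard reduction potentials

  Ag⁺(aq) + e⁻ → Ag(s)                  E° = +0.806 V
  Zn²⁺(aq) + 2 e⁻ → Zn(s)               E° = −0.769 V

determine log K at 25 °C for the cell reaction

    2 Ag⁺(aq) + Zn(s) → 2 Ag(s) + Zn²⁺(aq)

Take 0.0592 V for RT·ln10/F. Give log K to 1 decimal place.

log K = 53.2

The Ag⁺/Ag couple is reduced (cathode); E°cell = +0.806 − (−0.769) = +1.575 V with n = 2.
At equilibrium E = 0, so log K = nE°cell / 0.0592 = (2)(+1.575) / 0.0592 = 53.2.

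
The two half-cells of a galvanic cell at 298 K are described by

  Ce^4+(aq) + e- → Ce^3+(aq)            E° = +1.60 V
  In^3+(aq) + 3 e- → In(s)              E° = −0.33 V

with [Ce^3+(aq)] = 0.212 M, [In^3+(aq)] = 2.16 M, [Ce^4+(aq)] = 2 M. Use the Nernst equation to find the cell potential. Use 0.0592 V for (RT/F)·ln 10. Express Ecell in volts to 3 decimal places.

+1.981 V

The Ce⁴⁺/Ce³⁺ couple has the more positive E°, so it is the cathode; In³⁺/In is the anode.
E°cell = +1.60 − (−0.33) = +1.93 V, with n = 3 electrons transferred.
For the overall reaction 3 Ce^4+(aq) + In(s) → 3 Ce^3+(aq) + In^3+(aq), Q = ([Ce^3+(aq)]^3·[In^3+(aq)]) / [Ce^4+(aq)]^3 = 0.00257, giving log Q = −2.590.
By the Nernst equation, E = +1.93 − (0.0592/3)·(−2.590) = +1.981 V.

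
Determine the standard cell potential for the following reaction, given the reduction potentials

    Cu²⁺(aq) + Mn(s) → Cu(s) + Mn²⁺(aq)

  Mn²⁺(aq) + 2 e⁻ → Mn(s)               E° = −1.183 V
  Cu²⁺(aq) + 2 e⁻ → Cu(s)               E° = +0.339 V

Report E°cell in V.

+1.522 V

Cu²⁺(aq) gains electrons, so the Cu²⁺/Cu couple is the cathode; the Mn²⁺/Mn couple is the anode.
E°cell = E°(cathode) − E°(anode) = +0.339 − (−1.183) = +1.522 V.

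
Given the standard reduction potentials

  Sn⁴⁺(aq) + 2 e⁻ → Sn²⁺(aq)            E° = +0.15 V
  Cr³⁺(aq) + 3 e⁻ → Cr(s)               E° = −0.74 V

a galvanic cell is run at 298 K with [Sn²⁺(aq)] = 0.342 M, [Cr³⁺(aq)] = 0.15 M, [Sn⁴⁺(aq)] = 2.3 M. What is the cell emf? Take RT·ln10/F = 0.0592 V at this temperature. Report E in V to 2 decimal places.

+0.93 V

Since E°(Sn⁴⁺/Sn²⁺) > E°(Cr³⁺/Cr), Sn⁴⁺/Sn²⁺ serves as the cathode.
E°cell = +0.15 − (−0.74) = +0.89 V, with n = 6 electrons transferred.
For the overall reaction 3 Sn⁴⁺(aq) + 2 Cr(s) → 3 Sn²⁺(aq) + 2 Cr³⁺(aq), Q = ([Sn²⁺(aq)]^3·[Cr³⁺(aq)]^2) / [Sn⁴⁺(aq)]^3 = 7.4×10^−5, giving log Q = −4.131.
By the Nernst equation, E = +0.89 − (0.0592/6)·(−4.131) = +0.93 V.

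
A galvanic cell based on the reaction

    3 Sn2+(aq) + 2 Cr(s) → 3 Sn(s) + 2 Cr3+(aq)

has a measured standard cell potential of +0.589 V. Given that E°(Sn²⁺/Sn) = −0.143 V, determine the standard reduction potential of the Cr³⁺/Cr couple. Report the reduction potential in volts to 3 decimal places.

In the reaction as written the Sn²⁺/Sn couple is reduced (cathode) and Cr³⁺/Cr is oxidized (anode), so E°cell = E°(Sn²⁺/Sn) − E°(Cr³⁺/Cr).
E°(Cr³⁺/Cr) = E°(cathode) − E°cell = −0.143 − (+0.589) = −0.732 V.

−0.732 V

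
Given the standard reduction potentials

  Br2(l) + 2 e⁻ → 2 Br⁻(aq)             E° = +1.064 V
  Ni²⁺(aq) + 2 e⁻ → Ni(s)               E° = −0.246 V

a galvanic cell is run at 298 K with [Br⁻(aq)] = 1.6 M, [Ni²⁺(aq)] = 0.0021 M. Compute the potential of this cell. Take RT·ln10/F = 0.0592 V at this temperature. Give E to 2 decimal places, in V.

+1.38 V

Since E°(Br₂/Br⁻) > E°(Ni²⁺/Ni), Br₂/Br⁻ serves as the cathode.
E°cell = +1.064 − (−0.246) = +1.310 V, with n = 2 electrons transferred.
The balanced reaction is Br2(l) + Ni(s) → 2 Br⁻(aq) + Ni²⁺(aq), so Q = [Br⁻(aq)]^2·[Ni²⁺(aq)] = 0.00538 and log Q = −2.270.
By the Nernst equation, E = +1.310 − (0.0592/2)·(−2.270) = +1.38 V.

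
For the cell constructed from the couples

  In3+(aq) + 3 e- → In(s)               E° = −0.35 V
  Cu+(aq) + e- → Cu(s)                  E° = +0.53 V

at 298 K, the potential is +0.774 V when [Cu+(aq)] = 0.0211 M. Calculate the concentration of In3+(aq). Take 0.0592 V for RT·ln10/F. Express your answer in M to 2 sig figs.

2.2 M

With Cu⁺/Cu at the cathode and In³⁺/In at the anode, E°cell = +0.53 − (−0.35) = +0.88 V (n = 3).
Since E = E° − (0.0592/n)·log Q, log Q = n(E° − E)/0.0592 = 5.372.
The balanced reaction is 3 Cu+(aq) + In(s) → 3 Cu(s) + In3+(aq), so Q = [In3+(aq)] / [Cu+(aq)]^3.
Solving for the unknown gives log [In3+(aq)] = 0.345, so [In3+(aq)] ≈ 2.2 M.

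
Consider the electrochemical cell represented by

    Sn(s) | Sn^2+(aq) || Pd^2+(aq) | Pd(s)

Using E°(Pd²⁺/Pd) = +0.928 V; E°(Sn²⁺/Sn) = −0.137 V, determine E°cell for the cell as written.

By convention the left-hand electrode in cell notation is the anode (oxidation) and the right-hand electrode is the cathode (reduction).
E°cell = E°(right) − E°(left) = +0.928 − (−0.137) = +1.065 V.

+1.065 V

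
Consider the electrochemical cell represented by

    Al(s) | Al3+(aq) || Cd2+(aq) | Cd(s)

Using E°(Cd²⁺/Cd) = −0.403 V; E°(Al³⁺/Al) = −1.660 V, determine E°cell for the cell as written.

By convention the left-hand electrode in cell notation is the anode (oxidation) and the right-hand electrode is the cathode (reduction).
E°cell = E°(right) − E°(left) = −0.403 − (−1.660) = +1.257 V.

+1.257 V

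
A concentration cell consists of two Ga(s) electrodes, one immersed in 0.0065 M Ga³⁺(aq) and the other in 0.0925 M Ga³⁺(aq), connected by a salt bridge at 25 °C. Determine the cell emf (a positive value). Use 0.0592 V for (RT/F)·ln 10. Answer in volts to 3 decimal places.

For a concentration cell E°cell = 0, since both electrodes use the same couple.
The compartment with the higher Ga³⁺(aq) concentration (0.0925 M) acts as the cathode; ions are reduced there and produced at the dilute (0.0065 M) anode.
With n = 3, Ecell = −(0.0592/3)·log([dilute]/[conc]) = −(0.0592/3)·log(0.0065/0.0925) = +0.023 V.

0.023 V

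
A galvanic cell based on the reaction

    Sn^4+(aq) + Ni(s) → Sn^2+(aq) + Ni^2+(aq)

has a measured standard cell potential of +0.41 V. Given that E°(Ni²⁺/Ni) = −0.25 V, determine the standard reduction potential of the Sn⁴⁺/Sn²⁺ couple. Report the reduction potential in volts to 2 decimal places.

+0.16 V

In the reaction as written the Sn⁴⁺/Sn²⁺ couple is reduced (cathode) and Ni²⁺/Ni is oxidized (anode), so E°cell = E°(Sn⁴⁺/Sn²⁺) − E°(Ni²⁺/Ni).
E°(Sn⁴⁺/Sn²⁺) = E°cell + E°(anode) = +0.41 + (−0.25) = +0.16 V.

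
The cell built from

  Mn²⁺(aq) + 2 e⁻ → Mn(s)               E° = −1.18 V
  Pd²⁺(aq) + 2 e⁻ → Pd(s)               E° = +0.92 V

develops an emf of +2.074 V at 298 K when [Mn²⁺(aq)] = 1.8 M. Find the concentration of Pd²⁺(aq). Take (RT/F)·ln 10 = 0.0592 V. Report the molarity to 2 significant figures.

With Pd²⁺/Pd at the cathode and Mn²⁺/Mn at the anode, E°cell = +0.92 − (−1.18) = +2.10 V (n = 2).
Rearranging E = E° − (0.0592/n)·log Q gives log Q = 2(+2.10 − (+2.074))/0.0592 = 0.878.
Balancing electrons gives Pd²⁺(aq) + Mn(s) → Pd(s) + Mn²⁺(aq); thus Q = [Mn²⁺(aq)] / [Pd²⁺(aq)].
Isolating [Pd²⁺(aq)] in Q = 10^{0.878} yields log [Pd²⁺(aq)] = −0.623, i.e. 0.24 M.

0.24 M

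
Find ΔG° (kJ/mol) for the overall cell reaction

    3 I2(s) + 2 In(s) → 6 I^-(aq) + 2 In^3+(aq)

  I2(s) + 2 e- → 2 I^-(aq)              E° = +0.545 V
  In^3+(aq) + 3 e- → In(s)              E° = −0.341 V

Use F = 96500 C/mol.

In the reaction as written I2(s) is reduced, so the I₂/I⁻ couple is the cathode and In³⁺/In is the anode.
E°cell = +0.545 − (−0.341) = +0.886 V; balancing electrons gives n = 6.
ΔG° = −nFE°cell = −(6)(96500)(+0.886) J/mol = −513 kJ/mol.

−513 kJ/mol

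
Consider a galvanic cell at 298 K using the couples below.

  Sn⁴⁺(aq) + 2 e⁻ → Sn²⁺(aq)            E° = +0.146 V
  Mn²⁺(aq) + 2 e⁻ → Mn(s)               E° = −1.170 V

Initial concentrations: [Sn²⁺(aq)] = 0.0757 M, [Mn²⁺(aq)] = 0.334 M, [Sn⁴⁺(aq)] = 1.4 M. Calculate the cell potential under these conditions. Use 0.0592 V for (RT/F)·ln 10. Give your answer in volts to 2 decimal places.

+1.37 V

Since E°(Sn⁴⁺/Sn²⁺) > E°(Mn²⁺/Mn), Sn⁴⁺/Sn²⁺ serves as the cathode.
E°cell = +0.146 − (−1.170) = +1.316 V, with n = 2 electrons transferred.
Balancing gives Sn⁴⁺(aq) + Mn(s) → Sn²⁺(aq) + Mn²⁺(aq); hence Q = ([Sn²⁺(aq)]·[Mn²⁺(aq)]) / [Sn⁴⁺(aq)] = 0.0181 (log Q = −1.743).
Applying E = E° − (RT ln10/nF)·log Q gives +1.316 − (0.0592/2)(−1.743) = +1.37 V.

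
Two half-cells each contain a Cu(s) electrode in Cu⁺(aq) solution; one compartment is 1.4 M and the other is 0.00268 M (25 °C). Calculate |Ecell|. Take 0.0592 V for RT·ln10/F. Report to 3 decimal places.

0.161 V

For a concentration cell E°cell = 0, since both electrodes use the same couple.
The compartment with the higher Cu⁺(aq) concentration (1.4 M) acts as the cathode; ions are reduced there and produced at the dilute (0.00268 M) anode.
With n = 1, Ecell = −(0.0592/1)·log([dilute]/[conc]) = −(0.0592/1)·log(0.00268/1.4) = +0.161 V.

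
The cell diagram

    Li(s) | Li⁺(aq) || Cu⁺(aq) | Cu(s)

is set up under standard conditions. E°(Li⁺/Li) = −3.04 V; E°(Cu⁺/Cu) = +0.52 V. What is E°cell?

+3.56 V

By convention the left-hand electrode in cell notation is the anode (oxidation) and the right-hand electrode is the cathode (reduction).
E°cell = E°(right) − E°(left) = +0.52 − (−3.04) = +3.56 V.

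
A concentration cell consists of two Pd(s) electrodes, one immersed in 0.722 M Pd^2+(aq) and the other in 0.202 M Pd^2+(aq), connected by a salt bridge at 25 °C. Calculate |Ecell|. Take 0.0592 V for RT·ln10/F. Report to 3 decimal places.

0.016 V

For a concentration cell E°cell = 0, since both electrodes use the same couple.
The compartment with the higher Pd^2+(aq) concentration (0.722 M) acts as the cathode; ions are reduced there and produced at the dilute (0.202 M) anode.
With n = 2, Ecell = −(0.0592/2)·log([dilute]/[conc]) = −(0.0592/2)·log(0.202/0.722) = +0.016 V.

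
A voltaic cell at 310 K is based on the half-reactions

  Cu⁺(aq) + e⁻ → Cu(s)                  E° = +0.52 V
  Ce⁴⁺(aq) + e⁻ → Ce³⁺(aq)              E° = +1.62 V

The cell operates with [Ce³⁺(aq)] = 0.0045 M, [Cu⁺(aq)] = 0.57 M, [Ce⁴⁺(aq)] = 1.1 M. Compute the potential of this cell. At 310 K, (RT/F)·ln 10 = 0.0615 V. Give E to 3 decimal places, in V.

The Ce⁴⁺/Ce³⁺ couple has the more positive E°, so it is the cathode; Cu⁺/Cu is the anode.
E°cell = E°cat − E°an = +1.62 − (+0.52) = +1.10 V; n = 1.
The balanced reaction is Ce⁴⁺(aq) + Cu(s) → Ce³⁺(aq) + Cu⁺(aq), so Q = ([Ce³⁺(aq)]·[Cu⁺(aq)]) / [Ce⁴⁺(aq)] = 0.00233 and log Q = −2.632.
Applying E = E° − (RT ln10/nF)·log Q gives +1.10 − (0.0615/1)(−2.632) = +1.262 V.

+1.262 V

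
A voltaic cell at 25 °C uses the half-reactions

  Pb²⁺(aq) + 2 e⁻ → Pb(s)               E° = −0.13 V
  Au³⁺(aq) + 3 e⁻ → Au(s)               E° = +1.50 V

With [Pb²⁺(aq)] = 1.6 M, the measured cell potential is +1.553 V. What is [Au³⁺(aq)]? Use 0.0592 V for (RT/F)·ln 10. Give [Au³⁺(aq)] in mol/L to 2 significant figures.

0.00025 M

Au³⁺/Au is the cathode (higher E°); E°cell = +1.50 − (−0.13) = +1.63 V with n = 6.
Since E = E° − (0.0592/n)·log Q, log Q = n(E° − E)/0.0592 = 7.804.
The balanced reaction is 2 Au³⁺(aq) + 3 Pb(s) → 2 Au(s) + 3 Pb²⁺(aq), so Q = [Pb²⁺(aq)]^3 / [Au³⁺(aq)]^2.
Solving for the unknown gives log [Au³⁺(aq)] = −3.596, so [Au³⁺(aq)] ≈ 0.00025 M.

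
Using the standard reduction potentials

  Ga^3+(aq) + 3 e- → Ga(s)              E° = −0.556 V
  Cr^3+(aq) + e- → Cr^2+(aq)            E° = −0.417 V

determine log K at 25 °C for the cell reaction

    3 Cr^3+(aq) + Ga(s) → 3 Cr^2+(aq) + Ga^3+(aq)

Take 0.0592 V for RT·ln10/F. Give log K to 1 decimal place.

log K = 7.0

The Cr³⁺/Cr²⁺ couple is reduced (cathode); E°cell = −0.417 − (−0.556) = +0.139 V with n = 3.
At equilibrium E = 0, so log K = nE°cell / 0.0592 = (3)(+0.139) / 0.0592 = 7.0.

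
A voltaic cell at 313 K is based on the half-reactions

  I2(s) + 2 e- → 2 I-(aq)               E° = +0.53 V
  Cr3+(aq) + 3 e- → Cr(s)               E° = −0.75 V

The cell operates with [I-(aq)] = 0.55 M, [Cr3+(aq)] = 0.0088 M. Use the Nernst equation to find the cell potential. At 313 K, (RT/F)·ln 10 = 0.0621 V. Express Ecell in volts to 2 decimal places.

+1.34 V

The I₂/I⁻ couple has the more positive E°, so it is the cathode; Cr³⁺/Cr is the anode.
E°cell = E°cat − E°an = +0.53 − (−0.75) = +1.28 V; n = 6.
For the overall reaction 3 I2(s) + 2 Cr(s) → 6 I-(aq) + 2 Cr3+(aq), Q = [I-(aq)]^6·[Cr3+(aq)]^2 = 2.14×10^−6, giving log Q = −5.669.
E = E° − (0.0621/n)·log Q = +1.28 − (0.0621/6)(−5.669) = +1.34 V.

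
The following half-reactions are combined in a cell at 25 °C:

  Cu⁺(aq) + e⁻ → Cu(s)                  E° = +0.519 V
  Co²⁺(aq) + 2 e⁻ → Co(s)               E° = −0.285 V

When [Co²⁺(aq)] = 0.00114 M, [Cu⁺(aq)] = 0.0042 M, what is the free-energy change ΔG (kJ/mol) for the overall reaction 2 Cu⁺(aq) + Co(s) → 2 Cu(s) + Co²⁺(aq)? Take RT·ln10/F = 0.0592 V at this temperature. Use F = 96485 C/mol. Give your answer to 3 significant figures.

−145 kJ/mol

E°cell = +0.519 − (−0.285) = +0.804 V; the balanced reaction transfers n = 2 electrons.
The reaction quotient is [Co²⁺(aq)] / [Cu⁺(aq)]^2 = 64.6; by Nernst, E = +0.804 − (0.0592/2)(1.810) = +0.7504 V.
ΔG = −nFE = −(2)(96485)(+0.7504) J/mol = −145 kJ/mol.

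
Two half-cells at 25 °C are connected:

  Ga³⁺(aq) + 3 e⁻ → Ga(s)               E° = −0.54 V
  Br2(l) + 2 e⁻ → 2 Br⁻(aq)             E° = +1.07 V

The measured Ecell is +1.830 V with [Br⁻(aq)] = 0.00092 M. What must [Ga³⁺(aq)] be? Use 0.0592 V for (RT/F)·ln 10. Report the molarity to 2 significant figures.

With Br₂/Br⁻ at the cathode and Ga³⁺/Ga at the anode, E°cell = +1.07 − (−0.54) = +1.61 V (n = 6).
Since E = E° − (0.0592/n)·log Q, log Q = n(E° − E)/0.0592 = −22.297.
Balancing electrons gives 3 Br2(l) + 2 Ga(s) → 6 Br⁻(aq) + 2 Ga³⁺(aq); thus Q = [Br⁻(aq)]^6·[Ga³⁺(aq)]^2.
Isolating [Ga³⁺(aq)] in Q = 10^{−22.297} yields log [Ga³⁺(aq)] = −2.040, i.e. 0.0091 M.

0.0091 M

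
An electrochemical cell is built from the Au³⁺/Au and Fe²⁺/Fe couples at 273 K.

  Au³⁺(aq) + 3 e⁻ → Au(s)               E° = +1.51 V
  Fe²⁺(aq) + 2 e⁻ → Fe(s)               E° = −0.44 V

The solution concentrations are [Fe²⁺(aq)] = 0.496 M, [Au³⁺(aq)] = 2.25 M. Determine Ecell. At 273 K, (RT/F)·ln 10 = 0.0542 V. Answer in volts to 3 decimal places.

+1.965 V

The Au³⁺/Au couple has the more positive E°, so it is the cathode; Fe²⁺/Fe is the anode.
The standard potential is +1.51 − (−0.44) = +1.95 V and the balanced reaction transfers n = 6 electrons.
For the overall reaction 2 Au³⁺(aq) + 3 Fe(s) → 2 Au(s) + 3 Fe²⁺(aq), Q = [Fe²⁺(aq)]^3 / [Au³⁺(aq)]^2 = 0.0241, giving log Q = −1.618.
Applying E = E° − (RT ln10/nF)·log Q gives +1.95 − (0.0542/6)(−1.618) = +1.965 V.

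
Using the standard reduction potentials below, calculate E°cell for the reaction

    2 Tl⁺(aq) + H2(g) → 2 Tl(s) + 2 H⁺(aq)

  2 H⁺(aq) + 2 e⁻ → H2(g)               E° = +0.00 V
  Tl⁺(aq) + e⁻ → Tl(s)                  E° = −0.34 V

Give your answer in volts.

Tl⁺(aq) gains electrons, so the Tl⁺/Tl couple is the cathode; the 2H⁺/H₂ couple is the anode.
E°cell = E°(cathode) − E°(anode) = −0.34 − (+0.00) = −0.34 V.

−0.34 V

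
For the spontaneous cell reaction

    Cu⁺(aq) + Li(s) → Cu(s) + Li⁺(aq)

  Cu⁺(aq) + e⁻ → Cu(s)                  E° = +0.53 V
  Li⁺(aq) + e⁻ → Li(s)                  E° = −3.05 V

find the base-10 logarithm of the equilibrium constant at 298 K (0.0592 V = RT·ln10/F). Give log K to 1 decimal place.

The Cu⁺/Cu couple is reduced (cathode); E°cell = +0.53 − (−3.05) = +3.58 V with n = 1.
At equilibrium E = 0, so log K = nE°cell / 0.0592 = (1)(+3.58) / 0.0592 = 60.5.

log K = 60.5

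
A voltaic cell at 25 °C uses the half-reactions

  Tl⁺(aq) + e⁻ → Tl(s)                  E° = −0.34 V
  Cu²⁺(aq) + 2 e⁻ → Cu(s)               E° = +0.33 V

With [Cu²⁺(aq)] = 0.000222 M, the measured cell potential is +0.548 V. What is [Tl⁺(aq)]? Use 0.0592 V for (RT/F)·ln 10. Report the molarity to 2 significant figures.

1.7 M

Cu²⁺/Cu is the cathode (higher E°); E°cell = +0.33 − (−0.34) = +0.67 V with n = 2.
Since E = E° − (0.0592/n)·log Q, log Q = n(E° − E)/0.0592 = 4.122.
For Cu²⁺(aq) + 2 Tl(s) → Cu(s) + 2 Tl⁺(aq), the reaction quotient is Q = [Tl⁺(aq)]^2 / [Cu²⁺(aq)].
Solving for the unknown gives log [Tl⁺(aq)] = 0.234, so [Tl⁺(aq)] ≈ 1.7 M.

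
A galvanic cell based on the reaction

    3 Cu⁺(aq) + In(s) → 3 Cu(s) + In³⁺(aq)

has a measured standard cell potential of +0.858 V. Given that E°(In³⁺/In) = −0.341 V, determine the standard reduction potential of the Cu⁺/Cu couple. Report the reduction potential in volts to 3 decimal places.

+0.517 V

In the reaction as written the Cu⁺/Cu couple is reduced (cathode) and In³⁺/In is oxidized (anode), so E°cell = E°(Cu⁺/Cu) − E°(In³⁺/In).
E°(Cu⁺/Cu) = E°cell + E°(anode) = +0.858 + (−0.341) = +0.517 V.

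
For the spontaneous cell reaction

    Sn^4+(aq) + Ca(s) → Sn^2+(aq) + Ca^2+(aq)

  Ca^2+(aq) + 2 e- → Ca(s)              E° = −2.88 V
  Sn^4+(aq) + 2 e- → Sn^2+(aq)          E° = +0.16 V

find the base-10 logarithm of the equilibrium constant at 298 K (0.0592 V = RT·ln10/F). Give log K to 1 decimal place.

log K = 102.7

The Sn⁴⁺/Sn²⁺ couple is reduced (cathode); E°cell = +0.16 − (−2.88) = +3.04 V with n = 2.
At equilibrium E = 0, so log K = nE°cell / 0.0592 = (2)(+3.04) / 0.0592 = 102.7.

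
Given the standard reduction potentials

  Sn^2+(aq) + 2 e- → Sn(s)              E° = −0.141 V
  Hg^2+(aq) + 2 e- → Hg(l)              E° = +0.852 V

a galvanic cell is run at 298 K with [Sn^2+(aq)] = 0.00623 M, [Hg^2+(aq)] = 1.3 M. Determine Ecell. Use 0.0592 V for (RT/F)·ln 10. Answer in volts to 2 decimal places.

The Hg²⁺/Hg couple has the more positive E°, so it is the cathode; Sn²⁺/Sn is the anode.
E°cell = E°cat − E°an = +0.852 − (−0.141) = +0.993 V; n = 2.
For the overall reaction Hg^2+(aq) + Sn(s) → Hg(l) + Sn^2+(aq), Q = [Sn^2+(aq)] / [Hg^2+(aq)] = 0.00479, giving log Q = −2.319.
Applying E = E° − (RT ln10/nF)·log Q gives +0.993 − (0.0592/2)(−2.319) = +1.06 V.

+1.06 V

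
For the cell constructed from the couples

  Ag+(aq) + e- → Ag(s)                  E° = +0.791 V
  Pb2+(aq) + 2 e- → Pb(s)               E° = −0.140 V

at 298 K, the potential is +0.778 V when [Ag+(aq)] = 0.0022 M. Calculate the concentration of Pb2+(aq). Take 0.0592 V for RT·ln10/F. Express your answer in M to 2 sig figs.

0.71 M

Ag⁺/Ag is the cathode (higher E°); E°cell = +0.791 − (−0.140) = +0.931 V with n = 2.
Since E = E° − (0.0592/n)·log Q, log Q = n(E° − E)/0.0592 = 5.169.
For 2 Ag+(aq) + Pb(s) → 2 Ag(s) + Pb2+(aq), the reaction quotient is Q = [Pb2+(aq)] / [Ag+(aq)]^2.
Isolating [Pb2+(aq)] in Q = 10^{5.169} yields log [Pb2+(aq)] = −0.146, i.e. 0.71 M.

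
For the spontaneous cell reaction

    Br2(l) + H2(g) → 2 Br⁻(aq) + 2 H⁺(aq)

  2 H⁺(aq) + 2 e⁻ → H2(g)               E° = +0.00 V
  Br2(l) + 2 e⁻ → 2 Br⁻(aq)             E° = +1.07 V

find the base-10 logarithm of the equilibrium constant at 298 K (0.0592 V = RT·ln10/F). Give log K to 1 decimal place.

The Br₂/Br⁻ couple is reduced (cathode); E°cell = +1.07 − (+0.00) = +1.07 V with n = 2.
At equilibrium E = 0, so log K = nE°cell / 0.0592 = (2)(+1.07) / 0.0592 = 36.1.

log K = 36.1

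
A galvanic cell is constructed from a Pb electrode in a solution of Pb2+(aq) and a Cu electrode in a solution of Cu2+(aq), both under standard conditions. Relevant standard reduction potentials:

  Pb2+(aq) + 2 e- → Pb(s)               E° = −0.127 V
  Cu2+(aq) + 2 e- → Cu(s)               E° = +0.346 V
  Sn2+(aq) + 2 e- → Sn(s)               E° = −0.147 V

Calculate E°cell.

+0.473 V

Of the two couples in this cell, the one with the more positive reduction potential is reduced at the cathode: here that is Cu²⁺/Cu (+0.346 V); Pb²⁺/Pb (−0.127 V) is the anode.
E°cell = E°(cathode) − E°(anode) = +0.346 − (−0.127) = +0.473 V.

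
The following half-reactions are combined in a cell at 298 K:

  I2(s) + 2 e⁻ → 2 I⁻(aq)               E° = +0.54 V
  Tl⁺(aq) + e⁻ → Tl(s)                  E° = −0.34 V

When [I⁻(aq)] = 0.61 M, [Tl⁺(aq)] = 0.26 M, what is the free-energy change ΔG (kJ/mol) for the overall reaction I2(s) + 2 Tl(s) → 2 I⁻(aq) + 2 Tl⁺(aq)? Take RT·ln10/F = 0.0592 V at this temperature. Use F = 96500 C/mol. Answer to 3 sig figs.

−179 kJ/mol

With I₂/I⁻ reduced at the cathode, E°cell = +0.54 − (−0.34) = +0.88 V and n = 2.
The reaction quotient is [I⁻(aq)]^2·[Tl⁺(aq)]^2 = 0.0252; by Nernst, E = +0.88 − (0.0592/2)(−1.599) = +0.9273 V.
Then ΔG = −nFE = −2 × 96500 × +0.9273 J/mol = −179 kJ/mol.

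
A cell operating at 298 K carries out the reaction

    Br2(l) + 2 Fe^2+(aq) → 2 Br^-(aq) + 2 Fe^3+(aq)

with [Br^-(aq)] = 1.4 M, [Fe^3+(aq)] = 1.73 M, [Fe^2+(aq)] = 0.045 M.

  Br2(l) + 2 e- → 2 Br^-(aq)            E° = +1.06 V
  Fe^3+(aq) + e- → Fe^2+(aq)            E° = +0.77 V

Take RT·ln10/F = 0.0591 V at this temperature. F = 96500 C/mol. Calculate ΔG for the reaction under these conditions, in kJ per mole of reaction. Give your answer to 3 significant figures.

The standard cell potential is +1.06 − (+0.77) = +0.29 V, with n = 2 electrons in the balanced equation.
Q = ([Br^-(aq)]^2·[Fe^3+(aq)]^2) / [Fe^2+(aq)]^2 = 2.9×10^3, so log Q = 3.462 and E = +0.29 − (0.0591/2)(3.462) = +0.1877 V.
Then ΔG = −nFE = −2 × 96500 × +0.1877 J/mol = −36.2 kJ/mol.

−36.2 kJ/mol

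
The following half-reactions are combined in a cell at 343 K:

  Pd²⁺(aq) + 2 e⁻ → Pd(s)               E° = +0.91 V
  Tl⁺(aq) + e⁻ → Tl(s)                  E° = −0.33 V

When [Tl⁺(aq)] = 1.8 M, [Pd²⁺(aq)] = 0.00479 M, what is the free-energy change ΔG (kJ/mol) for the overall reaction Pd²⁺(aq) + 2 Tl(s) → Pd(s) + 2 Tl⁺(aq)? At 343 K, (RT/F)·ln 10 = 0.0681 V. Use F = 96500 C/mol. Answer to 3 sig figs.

E°cell = +0.91 − (−0.33) = +1.24 V; the balanced reaction transfers n = 2 electrons.
Here Q = [Tl⁺(aq)]^2 / [Pd²⁺(aq)] = 676 (log Q = 2.830), giving E = +1.24 − (0.0681/2)·(2.830) = +1.1436 V.
ΔG = −nFE = −(2)(96500)(+1.1436) J/mol = −221 kJ/mol.

−221 kJ/mol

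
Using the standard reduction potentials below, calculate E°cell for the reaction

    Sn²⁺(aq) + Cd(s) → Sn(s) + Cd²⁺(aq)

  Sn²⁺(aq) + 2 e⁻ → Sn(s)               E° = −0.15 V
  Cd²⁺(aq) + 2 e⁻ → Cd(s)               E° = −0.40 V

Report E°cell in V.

+0.25 V

Sn²⁺(aq) gains electrons, so the Sn²⁺/Sn couple is the cathode; the Cd²⁺/Cd couple is the anode.
E°cell = E°(cathode) − E°(anode) = −0.15 − (−0.40) = +0.25 V.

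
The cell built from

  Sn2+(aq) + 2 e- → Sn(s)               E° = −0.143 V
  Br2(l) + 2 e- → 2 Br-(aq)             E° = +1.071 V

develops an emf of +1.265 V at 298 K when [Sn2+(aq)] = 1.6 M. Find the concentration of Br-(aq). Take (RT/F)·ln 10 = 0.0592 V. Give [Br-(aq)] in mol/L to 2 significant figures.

With Br₂/Br⁻ at the cathode and Sn²⁺/Sn at the anode, E°cell = +1.071 − (−0.143) = +1.214 V (n = 2).
From the Nernst equation, log Q = n(E° − E)/0.0592 = 2·(+1.214 − (+1.265))/0.0592 = −1.723.
For Br2(l) + Sn(s) → 2 Br-(aq) + Sn2+(aq), the reaction quotient is Q = [Br-(aq)]^2·[Sn2+(aq)].
Isolating [Br-(aq)] in Q = 10^{−1.723} yields log [Br-(aq)] = −0.964, i.e. 0.11 M.

0.11 M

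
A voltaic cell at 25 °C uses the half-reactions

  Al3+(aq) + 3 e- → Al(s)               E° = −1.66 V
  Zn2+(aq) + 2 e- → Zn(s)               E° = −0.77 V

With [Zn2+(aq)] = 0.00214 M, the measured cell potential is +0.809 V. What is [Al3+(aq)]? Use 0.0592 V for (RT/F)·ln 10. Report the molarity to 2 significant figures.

1.3 M

Zn²⁺/Zn is the cathode (higher E°); E°cell = −0.77 − (−1.66) = +0.89 V with n = 6.
From the Nernst equation, log Q = n(E° − E)/0.0592 = 6·(+0.89 − (+0.809))/0.0592 = 8.209.
For 3 Zn2+(aq) + 2 Al(s) → 3 Zn(s) + 2 Al3+(aq), the reaction quotient is Q = [Al3+(aq)]^2 / [Zn2+(aq)]^3.
Isolating [Al3+(aq)] in Q = 10^{8.209} yields log [Al3+(aq)] = 0.100, i.e. 1.3 M.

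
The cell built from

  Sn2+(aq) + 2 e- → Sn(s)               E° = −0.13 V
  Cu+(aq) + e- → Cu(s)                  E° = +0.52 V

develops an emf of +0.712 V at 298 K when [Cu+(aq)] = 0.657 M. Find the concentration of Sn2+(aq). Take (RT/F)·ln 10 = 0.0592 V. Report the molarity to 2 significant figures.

Cu⁺/Cu is the cathode (higher E°); E°cell = +0.52 − (−0.13) = +0.65 V with n = 2.
Since E = E° − (0.0592/n)·log Q, log Q = n(E° − E)/0.0592 = −2.095.
The balanced reaction is 2 Cu+(aq) + Sn(s) → 2 Cu(s) + Sn2+(aq), so Q = [Sn2+(aq)] / [Cu+(aq)]^2.
Solving for the unknown gives log [Sn2+(aq)] = −2.460, so [Sn2+(aq)] ≈ 0.0035 M.

0.0035 M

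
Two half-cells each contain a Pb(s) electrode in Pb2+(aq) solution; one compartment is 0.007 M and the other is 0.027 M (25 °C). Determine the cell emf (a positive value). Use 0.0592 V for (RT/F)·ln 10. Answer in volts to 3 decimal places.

For a concentration cell E°cell = 0, since both electrodes use the same couple.
The compartment with the higher Pb2+(aq) concentration (0.027 M) acts as the cathode; ions are reduced there and produced at the dilute (0.007 M) anode.
With n = 2, Ecell = −(0.0592/2)·log([dilute]/[conc]) = −(0.0592/2)·log(0.007/0.027) = +0.017 V.

0.017 V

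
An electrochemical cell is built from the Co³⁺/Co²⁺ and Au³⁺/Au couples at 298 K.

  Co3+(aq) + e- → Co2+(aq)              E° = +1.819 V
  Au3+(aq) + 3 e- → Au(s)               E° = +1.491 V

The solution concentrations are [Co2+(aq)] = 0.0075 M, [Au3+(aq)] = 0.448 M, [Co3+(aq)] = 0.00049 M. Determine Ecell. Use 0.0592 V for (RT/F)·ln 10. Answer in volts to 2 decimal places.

Since E°(Co³⁺/Co²⁺) > E°(Au³⁺/Au), Co³⁺/Co²⁺ serves as the cathode.
E°cell = +1.819 − (+1.491) = +0.328 V, with n = 3 electrons transferred.
The balanced reaction is 3 Co3+(aq) + Au(s) → 3 Co2+(aq) + Au3+(aq), so Q = ([Co2+(aq)]^3·[Au3+(aq)]) / [Co3+(aq)]^3 = 1.61×10^3 and log Q = 3.206.
By the Nernst equation, E = +0.328 − (0.0592/3)·(3.206) = +0.26 V.

+0.26 V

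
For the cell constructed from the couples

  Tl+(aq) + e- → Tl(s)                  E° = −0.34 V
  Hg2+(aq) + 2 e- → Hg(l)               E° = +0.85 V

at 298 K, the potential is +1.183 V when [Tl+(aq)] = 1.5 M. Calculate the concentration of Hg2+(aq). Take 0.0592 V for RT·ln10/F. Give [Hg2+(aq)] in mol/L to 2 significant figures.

1.3 M

With Hg²⁺/Hg at the cathode and Tl⁺/Tl at the anode, E°cell = +0.85 − (−0.34) = +1.19 V (n = 2).
Since E = E° − (0.0592/n)·log Q, log Q = n(E° − E)/0.0592 = 0.236.
For Hg2+(aq) + 2 Tl(s) → Hg(l) + 2 Tl+(aq), the reaction quotient is Q = [Tl+(aq)]^2 / [Hg2+(aq)].
Isolating [Hg2+(aq)] in Q = 10^{0.236} yields log [Hg2+(aq)] = 0.116, i.e. 1.3 M.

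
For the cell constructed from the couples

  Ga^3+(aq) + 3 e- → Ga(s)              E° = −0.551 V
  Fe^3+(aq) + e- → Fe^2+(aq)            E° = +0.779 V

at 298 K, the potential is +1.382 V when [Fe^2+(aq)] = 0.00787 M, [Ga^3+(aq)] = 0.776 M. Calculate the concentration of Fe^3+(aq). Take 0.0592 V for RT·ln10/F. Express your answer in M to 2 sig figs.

0.055 M

With Fe³⁺/Fe²⁺ at the cathode and Ga³⁺/Ga at the anode, E°cell = +0.779 − (−0.551) = +1.330 V (n = 3).
Since E = E° − (0.0592/n)·log Q, log Q = n(E° − E)/0.0592 = −2.635.
Balancing electrons gives 3 Fe^3+(aq) + Ga(s) → 3 Fe^2+(aq) + Ga^3+(aq); thus Q = ([Fe^2+(aq)]^3·[Ga^3+(aq)]) / [Fe^3+(aq)]^3.
Solving for the unknown gives log [Fe^3+(aq)] = −1.262, so [Fe^3+(aq)] ≈ 0.055 M.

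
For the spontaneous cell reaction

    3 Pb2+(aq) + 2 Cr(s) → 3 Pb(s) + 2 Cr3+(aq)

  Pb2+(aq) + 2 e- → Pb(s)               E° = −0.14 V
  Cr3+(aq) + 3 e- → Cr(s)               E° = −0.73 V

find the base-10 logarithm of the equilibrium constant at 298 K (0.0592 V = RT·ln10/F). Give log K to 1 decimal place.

The Pb²⁺/Pb couple is reduced (cathode); E°cell = −0.14 − (−0.73) = +0.59 V with n = 6.
At equilibrium E = 0, so log K = nE°cell / 0.0592 = (6)(+0.59) / 0.0592 = 59.8.

log K = 59.8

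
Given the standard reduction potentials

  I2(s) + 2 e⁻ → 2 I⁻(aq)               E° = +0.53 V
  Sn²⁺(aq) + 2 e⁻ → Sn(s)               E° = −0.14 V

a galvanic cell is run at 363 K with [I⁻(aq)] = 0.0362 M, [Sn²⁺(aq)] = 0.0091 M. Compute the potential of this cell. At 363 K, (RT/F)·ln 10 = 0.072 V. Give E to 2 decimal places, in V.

I₂/I⁻ is reduced (cathode, E° = +0.53 V) and Sn²⁺/Sn is oxidized (anode).
The standard potential is +0.53 − (−0.14) = +0.67 V and the balanced reaction transfers n = 2 electrons.
For the overall reaction I2(s) + Sn(s) → 2 I⁻(aq) + Sn²⁺(aq), Q = [I⁻(aq)]^2·[Sn²⁺(aq)] = 1.19×10^−5, giving log Q = −4.924.
E = E° − (0.072/n)·log Q = +0.67 − (0.072/2)(−4.924) = +0.85 V.

+0.85 V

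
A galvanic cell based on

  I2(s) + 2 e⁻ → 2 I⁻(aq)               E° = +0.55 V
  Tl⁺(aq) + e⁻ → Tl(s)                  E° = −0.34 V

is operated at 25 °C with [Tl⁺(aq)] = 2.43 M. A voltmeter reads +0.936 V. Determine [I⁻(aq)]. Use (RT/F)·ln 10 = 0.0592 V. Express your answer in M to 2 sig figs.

0.069 M

With I₂/I⁻ at the cathode and Tl⁺/Tl at the anode, E°cell = +0.55 − (−0.34) = +0.89 V (n = 2).
From the Nernst equation, log Q = n(E° − E)/0.0592 = 2·(+0.89 − (+0.936))/0.0592 = −1.554.
For I2(s) + 2 Tl(s) → 2 I⁻(aq) + 2 Tl⁺(aq), the reaction quotient is Q = [I⁻(aq)]^2·[Tl⁺(aq)]^2.
Substituting the known concentrations and solving, log [I⁻(aq)] = −1.163 and [I⁻(aq)] = 0.069 M.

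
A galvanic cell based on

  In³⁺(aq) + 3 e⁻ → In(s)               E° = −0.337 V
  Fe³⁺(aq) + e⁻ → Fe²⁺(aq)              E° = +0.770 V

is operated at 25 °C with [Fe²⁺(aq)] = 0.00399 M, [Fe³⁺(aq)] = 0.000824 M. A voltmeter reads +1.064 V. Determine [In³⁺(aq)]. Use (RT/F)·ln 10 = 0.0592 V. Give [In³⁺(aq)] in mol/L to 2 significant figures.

1.3 M

Fe³⁺/Fe²⁺ is the cathode (higher E°); E°cell = +0.770 − (−0.337) = +1.107 V with n = 3.
Since E = E° − (0.0592/n)·log Q, log Q = n(E° − E)/0.0592 = 2.179.
Balancing electrons gives 3 Fe³⁺(aq) + In(s) → 3 Fe²⁺(aq) + In³⁺(aq); thus Q = ([Fe²⁺(aq)]^3·[In³⁺(aq)]) / [Fe³⁺(aq)]^3.
Substituting the known concentrations and solving, log [In³⁺(aq)] = 0.124 and [In³⁺(aq)] = 1.3 M.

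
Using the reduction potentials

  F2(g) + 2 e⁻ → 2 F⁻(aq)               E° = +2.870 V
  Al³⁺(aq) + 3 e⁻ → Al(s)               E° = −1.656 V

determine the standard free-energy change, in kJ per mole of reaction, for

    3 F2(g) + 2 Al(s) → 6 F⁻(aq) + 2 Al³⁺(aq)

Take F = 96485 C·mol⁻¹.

In the reaction as written F2(g) is reduced, so the F₂/F⁻ couple is the cathode and Al³⁺/Al is the anode.
E°cell = +2.870 − (−1.656) = +4.526 V; balancing electrons gives n = 6.
ΔG° = −nFE°cell = −(6)(96485)(+4.526) J/mol = −2620 kJ/mol.

−2620 kJ/mol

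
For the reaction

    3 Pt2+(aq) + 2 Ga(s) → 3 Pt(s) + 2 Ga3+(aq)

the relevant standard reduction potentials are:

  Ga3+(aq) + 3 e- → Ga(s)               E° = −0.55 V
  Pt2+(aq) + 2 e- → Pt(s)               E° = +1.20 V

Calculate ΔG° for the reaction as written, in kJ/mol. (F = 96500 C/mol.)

−1013 kJ/mol

In the reaction as written Pt2+(aq) is reduced, so the Pt²⁺/Pt couple is the cathode and Ga³⁺/Ga is the anode.
E°cell = +1.20 − (−0.55) = +1.75 V; balancing electrons gives n = 6.
ΔG° = −nFE°cell = −(6)(96500)(+1.75) J/mol = −1013 kJ/mol.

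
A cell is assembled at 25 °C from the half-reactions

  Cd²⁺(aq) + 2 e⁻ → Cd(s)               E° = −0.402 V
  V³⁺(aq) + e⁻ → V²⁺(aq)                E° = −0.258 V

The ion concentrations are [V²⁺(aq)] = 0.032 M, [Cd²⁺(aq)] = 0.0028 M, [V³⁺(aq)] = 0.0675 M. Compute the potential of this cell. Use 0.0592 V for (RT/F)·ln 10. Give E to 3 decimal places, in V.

The V³⁺/V²⁺ couple has the more positive E°, so it is the cathode; Cd²⁺/Cd is the anode.
The standard potential is −0.258 − (−0.402) = +0.144 V and the balanced reaction transfers n = 2 electrons.
The balanced reaction is 2 V³⁺(aq) + Cd(s) → 2 V²⁺(aq) + Cd²⁺(aq), so Q = ([V²⁺(aq)]^2·[Cd²⁺(aq)]) / [V³⁺(aq)]^2 = 0.000629 and log Q = −3.201.
E = E° − (0.0592/n)·log Q = +0.144 − (0.0592/2)(−3.201) = +0.239 V.

+0.239 V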